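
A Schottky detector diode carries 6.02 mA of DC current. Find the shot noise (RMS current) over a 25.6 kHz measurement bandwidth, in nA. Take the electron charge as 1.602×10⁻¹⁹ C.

7.03 nA

I_n = √(2qI·B)
2qI·B = 2 × 1.602×10⁻¹⁹ × 6.02×10⁻³ × 2.56×10⁴ = 4.94×10⁻¹⁷ A²
I_n = √(4.94×10⁻¹⁷) = 7.03×10⁻⁹ A = 7.03 nA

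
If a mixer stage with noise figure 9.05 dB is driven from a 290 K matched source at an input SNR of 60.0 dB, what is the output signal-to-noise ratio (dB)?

By definition F = SNR_in/SNR_out, so in dB: SNR_out = SNR_in − NF
SNR_out = 60.0 − 9.05 = 50.95 dB

50.95 dB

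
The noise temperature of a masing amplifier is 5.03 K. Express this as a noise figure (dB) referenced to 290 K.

F = 1 + T_e/T₀ = 1 + 5.03/290 = 1.01734
NF = 10 log₁₀(1.01734) = 0.075 dB

0.075 dB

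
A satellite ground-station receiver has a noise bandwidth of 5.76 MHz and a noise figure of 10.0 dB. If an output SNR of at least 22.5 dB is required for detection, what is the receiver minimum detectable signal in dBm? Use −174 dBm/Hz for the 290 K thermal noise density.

Sensitivity = −174 + 10 log₁₀(B) + NF + SNR_min
= −174 + 67.6 + 10.0 + 22.5
= −73.9 dBm → −73.9 dBm

−73.9 dBm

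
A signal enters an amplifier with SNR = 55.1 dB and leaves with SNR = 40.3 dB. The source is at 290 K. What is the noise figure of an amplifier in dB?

14.8 dB

NF (dB) = SNR_in(dB) − SNR_out(dB) when the source is at T₀
NF = 55.1 − 40.3 = 14.8 dB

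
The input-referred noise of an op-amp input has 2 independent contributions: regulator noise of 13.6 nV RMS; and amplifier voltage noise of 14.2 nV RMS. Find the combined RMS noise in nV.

Uncorrelated sources add in power (mean-square): V_tot = √(ΣV_i²)
V_tot = √[(1.36×10⁻⁸)² + (1.42×10⁻⁸)²] = 1.97×10⁻⁸ V = 19.7 nV

19.7 nV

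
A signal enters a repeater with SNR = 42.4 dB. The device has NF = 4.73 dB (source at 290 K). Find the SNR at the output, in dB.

By definition F = SNR_in/SNR_out, so in dB: SNR_out = SNR_in − NF
SNR_out = 42.4 − 4.73 = 37.67 dB

37.67 dB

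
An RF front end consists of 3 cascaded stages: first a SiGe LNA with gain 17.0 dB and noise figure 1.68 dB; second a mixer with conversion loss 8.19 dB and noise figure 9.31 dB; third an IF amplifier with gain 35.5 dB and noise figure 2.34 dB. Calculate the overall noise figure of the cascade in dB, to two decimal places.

2.35 dB

Convert to linear (a loss of L dB is a gain of −L dB): F_i = 10^(NF_i/10), G_i = 10^(G_i,dB/10)
  Stage 1: F_1 = 10^(1.68/10) = 1.472, G_1 = 10^(17.0/10) = 50.12
  Stage 2: F_2 = 10^(9.31/10) = 8.531, G_2 = 10^(−8.19/10) = 0.1517
  Stage 3: F_3 = 10^(2.34/10) = 1.714, G_3 = 10^(35.5/10) = 3548
Friis cascade:
  F = 1.472 + (8.531 − 1)/50.12 + (1.714 − 1)/7.603 = 1.716
NF = 10 log₁₀(1.716) = 2.35 dB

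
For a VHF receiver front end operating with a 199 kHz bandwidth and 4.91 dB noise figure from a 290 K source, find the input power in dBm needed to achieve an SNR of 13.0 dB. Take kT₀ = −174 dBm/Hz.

Sensitivity = −174 + 10 log₁₀(B) + NF + SNR_min
= −174 + 52.99 + 4.91 + 13.0
= −103.10 dBm → −103.1 dBm

−103.1 dBm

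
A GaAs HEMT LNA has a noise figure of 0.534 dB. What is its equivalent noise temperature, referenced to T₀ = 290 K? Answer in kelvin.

37.9 K

F = 10^(0.534/10) = 1.13084
T_e = (F − 1)·T₀ = (1.13084 − 1) × 290 = 37.9 K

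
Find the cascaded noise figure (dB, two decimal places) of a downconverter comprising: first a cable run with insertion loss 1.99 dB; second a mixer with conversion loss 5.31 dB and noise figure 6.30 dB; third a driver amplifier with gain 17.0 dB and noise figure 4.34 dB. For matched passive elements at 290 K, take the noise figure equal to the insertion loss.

12.03 dB

Convert to linear (a loss of L dB is a gain of −L dB): F_i = 10^(NF_i/10), G_i = 10^(G_i,dB/10)
  Stage 1: F_1 = 10^(1.99/10) = 1.581, G_1 = 10^(−1.99/10) = 0.6324
  Stage 2: F_2 = 10^(6.30/10) = 4.266, G_2 = 10^(−5.31/10) = 0.2944
  Stage 3: F_3 = 10^(4.34/10) = 2.716, G_3 = 10^(17.0/10) = 50.12
Friis cascade:
  F = 1.581 + (4.266 − 1)/0.6324 + (2.716 − 1)/0.1862 = 15.96
NF = 10 log₁₀(15.96) = 12.03 dB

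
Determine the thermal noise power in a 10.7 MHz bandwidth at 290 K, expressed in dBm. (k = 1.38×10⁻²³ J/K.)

P_n = kTB = 1.38×10⁻²³ × 290 × 1.07×10⁷ = 4.28×10⁻¹⁴ W
In dBm: 10 log₁₀(4.28×10⁻¹⁴ / 10⁻³) = −103.7 dBm

−103.7 dBm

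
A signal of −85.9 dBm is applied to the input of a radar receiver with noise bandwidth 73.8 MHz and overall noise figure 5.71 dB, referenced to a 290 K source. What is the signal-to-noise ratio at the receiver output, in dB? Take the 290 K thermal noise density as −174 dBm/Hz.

3.7 dB

Noise floor: N = −174 + 10 log₁₀(B) + NF
10 log₁₀(7.38×10⁷) = 78.68 dB
N = −174 + 78.68 + 5.71 = −89.61 dBm
SNR = P_sig − N = −85.9 − (−89.61) = 3.71 dB → 3.7 dB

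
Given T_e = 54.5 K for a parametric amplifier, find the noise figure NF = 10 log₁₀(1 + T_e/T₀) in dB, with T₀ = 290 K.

0.748 dB

F = 1 + T_e/T₀ = 1 + 54.5/290 = 1.18793
NF = 10 log₁₀(1.18793) = 0.748 dB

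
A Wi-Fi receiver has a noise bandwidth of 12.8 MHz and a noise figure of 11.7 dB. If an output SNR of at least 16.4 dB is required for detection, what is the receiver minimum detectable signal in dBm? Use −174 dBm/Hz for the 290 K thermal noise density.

Sensitivity = −174 + 10 log₁₀(B) + NF + SNR_min
= −174 + 71.07 + 11.7 + 16.4
= −74.83 dBm → −74.8 dBm

−74.8 dBm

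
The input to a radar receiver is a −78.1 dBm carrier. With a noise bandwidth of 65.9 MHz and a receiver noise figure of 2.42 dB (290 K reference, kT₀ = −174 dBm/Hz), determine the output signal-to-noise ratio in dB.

15.3 dB

Noise floor: N = −174 + 10 log₁₀(B) + NF
10 log₁₀(6.59×10⁷) = 78.19 dB
N = −174 + 78.19 + 2.42 = −93.39 dBm
SNR = P_sig − N = −78.1 − (−93.39) = 15.29 dB → 15.3 dB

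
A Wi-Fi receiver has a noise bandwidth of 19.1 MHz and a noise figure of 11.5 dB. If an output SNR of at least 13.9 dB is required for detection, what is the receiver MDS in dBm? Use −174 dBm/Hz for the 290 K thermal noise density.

−75.8 dBm

Sensitivity = −174 + 10 log₁₀(B) + NF + SNR_min
= −174 + 72.81 + 11.5 + 13.9
= −75.79 dBm → −75.8 dBm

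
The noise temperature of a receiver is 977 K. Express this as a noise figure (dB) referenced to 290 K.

6.40 dB

F = 1 + T_e/T₀ = 1 + 977/290 = 4.36897
NF = 10 log₁₀(4.36897) = 6.40 dB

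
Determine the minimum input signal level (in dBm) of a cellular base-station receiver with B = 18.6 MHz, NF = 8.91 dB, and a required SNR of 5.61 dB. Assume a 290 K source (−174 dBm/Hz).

−86.8 dBm

Sensitivity = −174 + 10 log₁₀(B) + NF + SNR_min
= −174 + 72.7 + 8.91 + 5.61
= −86.78 dBm → −86.8 dBm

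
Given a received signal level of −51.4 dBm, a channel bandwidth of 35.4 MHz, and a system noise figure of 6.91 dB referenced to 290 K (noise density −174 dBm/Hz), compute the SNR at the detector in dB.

40.2 dB

Noise floor: N = −174 + 10 log₁₀(B) + NF
10 log₁₀(3.54×10⁷) = 75.49 dB
N = −174 + 75.49 + 6.91 = −91.60 dBm
SNR = P_sig − N = −51.4 − (−91.60) = 40.20 dB → 40.2 dB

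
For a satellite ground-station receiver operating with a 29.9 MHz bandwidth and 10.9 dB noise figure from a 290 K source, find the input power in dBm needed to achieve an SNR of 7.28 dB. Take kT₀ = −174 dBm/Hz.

−81.1 dBm

Sensitivity = −174 + 10 log₁₀(B) + NF + SNR_min
= −174 + 74.76 + 10.9 + 7.28
= −81.06 dBm → −81.1 dBm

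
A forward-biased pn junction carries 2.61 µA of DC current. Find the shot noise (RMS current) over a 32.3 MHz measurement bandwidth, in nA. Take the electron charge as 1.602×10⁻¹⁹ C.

5.20 nA

I_n = √(2qI·B)
2qI·B = 2 × 1.602×10⁻¹⁹ × 2.61×10⁻⁶ × 3.23×10⁷ = 2.70×10⁻¹⁷ A²
I_n = √(2.70×10⁻¹⁷) = 5.20×10⁻⁹ A = 5.20 nA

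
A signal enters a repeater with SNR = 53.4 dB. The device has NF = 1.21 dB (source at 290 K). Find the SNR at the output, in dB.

By definition F = SNR_in/SNR_out, so in dB: SNR_out = SNR_in − NF
SNR_out = 53.4 − 1.21 = 52.19 dB

52.19 dB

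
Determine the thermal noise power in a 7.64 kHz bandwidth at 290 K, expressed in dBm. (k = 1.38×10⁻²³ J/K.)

P_n = kTB = 1.38×10⁻²³ × 290 × 7.64×10³ = 3.06×10⁻¹⁷ W
In dBm: 10 log₁₀(3.06×10⁻¹⁷ / 10⁻³) = −135.1 dBm

−135.1 dBm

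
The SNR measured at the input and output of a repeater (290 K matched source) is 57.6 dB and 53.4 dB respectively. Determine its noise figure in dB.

NF (dB) = SNR_in(dB) − SNR_out(dB) when the source is at T₀
NF = 57.6 − 53.4 = 4.2 dB

4.2 dB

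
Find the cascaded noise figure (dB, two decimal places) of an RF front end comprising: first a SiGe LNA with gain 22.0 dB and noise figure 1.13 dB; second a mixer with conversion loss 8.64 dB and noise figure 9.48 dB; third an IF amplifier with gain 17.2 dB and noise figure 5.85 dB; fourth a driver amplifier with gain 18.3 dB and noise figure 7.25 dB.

Convert to linear (a loss of L dB is a gain of −L dB): F_i = 10^(NF_i/10), G_i = 10^(G_i,dB/10)
  Stage 1: F_1 = 10^(1.13/10) = 1.297, G_1 = 10^(22.0/10) = 158.5
  Stage 2: F_2 = 10^(9.48/10) = 8.872, G_2 = 10^(−8.64/10) = 0.1368
  Stage 3: F_3 = 10^(5.85/10) = 3.846, G_3 = 10^(17.2/10) = 52.48
  Stage 4: F_4 = 10^(7.25/10) = 5.309, G_4 = 10^(18.3/10) = 67.61
Friis cascade:
  F = 1.297 + (8.872 − 1)/158.5 + (3.846 − 1)/21.68 + (5.309 − 1)/1138 = 1.482
NF = 10 log₁₀(1.482) = 1.71 dB

1.71 dB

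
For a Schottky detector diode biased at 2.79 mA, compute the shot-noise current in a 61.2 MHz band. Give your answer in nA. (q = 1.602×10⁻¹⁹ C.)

I_n = √(2qI·B)
2qI·B = 2 × 1.602×10⁻¹⁹ × 2.79×10⁻³ × 6.12×10⁷ = 5.47×10⁻¹⁴ A²
I_n = √(5.47×10⁻¹⁴) = 2.34×10⁻⁷ A = 234 nA

234 nA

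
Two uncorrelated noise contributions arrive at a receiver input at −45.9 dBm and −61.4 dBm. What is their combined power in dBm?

Convert to linear, add, convert back:
P₁ = 2.57×10⁻⁸ W, P₂ = 7.24×10⁻¹⁰ W
P_tot = 2.64×10⁻⁸ W → 10 log₁₀(P_tot / 10⁻³) = −45.8 dBm

−45.8 dBm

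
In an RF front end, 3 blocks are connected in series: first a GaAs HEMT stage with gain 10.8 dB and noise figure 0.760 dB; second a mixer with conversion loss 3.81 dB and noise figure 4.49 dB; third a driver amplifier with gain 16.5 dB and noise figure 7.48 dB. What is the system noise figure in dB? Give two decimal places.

3.54 dB

Convert to linear (a loss of L dB is a gain of −L dB): F_i = 10^(NF_i/10), G_i = 10^(G_i,dB/10)
  Stage 1: F_1 = 10^(0.760/10) = 1.191, G_1 = 10^(10.8/10) = 12.02
  Stage 2: F_2 = 10^(4.49/10) = 2.812, G_2 = 10^(−3.81/10) = 0.4159
  Stage 3: F_3 = 10^(7.48/10) = 5.598, G_3 = 10^(16.5/10) = 44.67
Friis cascade:
  F = 1.191 + (2.812 − 1)/12.02 + (5.598 − 1)/5.000 = 2.261
NF = 10 log₁₀(2.261) = 3.54 dB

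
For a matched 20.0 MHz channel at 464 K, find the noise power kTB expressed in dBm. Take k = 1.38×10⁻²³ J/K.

−98.9 dBm

P_n = kTB = 1.38×10⁻²³ × 464 × 2.00×10⁷ = 1.28×10⁻¹³ W
In dBm: 10 log₁₀(1.28×10⁻¹³ / 10⁻³) = −98.9 dBm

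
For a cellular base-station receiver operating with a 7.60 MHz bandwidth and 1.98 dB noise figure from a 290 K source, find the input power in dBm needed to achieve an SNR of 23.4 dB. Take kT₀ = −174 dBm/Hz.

Sensitivity = −174 + 10 log₁₀(B) + NF + SNR_min
= −174 + 68.81 + 1.98 + 23.4
= −79.81 dBm → −79.8 dBm

−79.8 dBm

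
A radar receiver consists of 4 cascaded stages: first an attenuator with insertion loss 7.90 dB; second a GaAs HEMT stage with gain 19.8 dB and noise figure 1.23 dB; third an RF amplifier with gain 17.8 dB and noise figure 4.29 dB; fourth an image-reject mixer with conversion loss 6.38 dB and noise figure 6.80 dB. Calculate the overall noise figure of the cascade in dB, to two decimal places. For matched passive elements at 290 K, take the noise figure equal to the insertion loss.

9.19 dB

Convert to linear (a loss of L dB is a gain of −L dB): F_i = 10^(NF_i/10), G_i = 10^(G_i,dB/10)
  Stage 1: F_1 = 10^(7.90/10) = 6.166, G_1 = 10^(−7.90/10) = 0.1622
  Stage 2: F_2 = 10^(1.23/10) = 1.327, G_2 = 10^(19.8/10) = 95.50
  Stage 3: F_3 = 10^(4.29/10) = 2.685, G_3 = 10^(17.8/10) = 60.26
  Stage 4: F_4 = 10^(6.80/10) = 4.786, G_4 = 10^(−6.38/10) = 0.2301
Friis cascade:
  F = 6.166 + (1.327 − 1)/0.1622 + (2.685 − 1)/15.49 + (4.786 − 1)/933.3 = 8.298
NF = 10 log₁₀(8.298) = 9.19 dB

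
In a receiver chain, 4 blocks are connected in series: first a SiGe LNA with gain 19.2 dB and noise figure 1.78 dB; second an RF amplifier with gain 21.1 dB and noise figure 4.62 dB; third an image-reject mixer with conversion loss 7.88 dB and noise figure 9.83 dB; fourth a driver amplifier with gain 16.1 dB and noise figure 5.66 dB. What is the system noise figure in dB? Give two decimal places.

Convert to linear (a loss of L dB is a gain of −L dB): F_i = 10^(NF_i/10), G_i = 10^(G_i,dB/10)
  Stage 1: F_1 = 10^(1.78/10) = 1.507, G_1 = 10^(19.2/10) = 83.18
  Stage 2: F_2 = 10^(4.62/10) = 2.897, G_2 = 10^(21.1/10) = 128.8
  Stage 3: F_3 = 10^(9.83/10) = 9.616, G_3 = 10^(−7.88/10) = 0.1629
  Stage 4: F_4 = 10^(5.66/10) = 3.681, G_4 = 10^(16.1/10) = 40.74
Friis cascade:
  F = 1.507 + (2.897 − 1)/83.18 + (9.616 − 1)/1.072×10⁴ + (3.681 − 1)/1746 = 1.532
NF = 10 log₁₀(1.532) = 1.85 dB

1.85 dB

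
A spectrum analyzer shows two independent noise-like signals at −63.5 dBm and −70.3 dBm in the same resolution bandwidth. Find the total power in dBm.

−62.7 dBm

Convert to linear, add, convert back:
P₁ = 4.47×10⁻¹⁰ W, P₂ = 9.33×10⁻¹¹ W
P_tot = 5.40×10⁻¹⁰ W → 10 log₁₀(P_tot / 10⁻³) = −62.7 dBm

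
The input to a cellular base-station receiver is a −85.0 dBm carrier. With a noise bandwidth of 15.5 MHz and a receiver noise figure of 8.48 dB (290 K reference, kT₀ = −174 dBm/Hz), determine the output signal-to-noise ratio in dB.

Noise floor: N = −174 + 10 log₁₀(B) + NF
10 log₁₀(1.55×10⁷) = 71.9 dB
N = −174 + 71.9 + 8.48 = −93.62 dBm
SNR = P_sig − N = −85.0 − (−93.62) = 8.62 dB → 8.6 dB

8.6 dB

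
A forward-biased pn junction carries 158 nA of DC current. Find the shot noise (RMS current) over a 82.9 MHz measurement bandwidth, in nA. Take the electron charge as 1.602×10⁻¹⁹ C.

2.05 nA

I_n = √(2qI·B)
2qI·B = 2 × 1.602×10⁻¹⁹ × 1.58×10⁻⁷ × 8.29×10⁷ = 4.20×10⁻¹⁸ A²
I_n = √(4.20×10⁻¹⁸) = 2.05×10⁻⁹ A = 2.05 nA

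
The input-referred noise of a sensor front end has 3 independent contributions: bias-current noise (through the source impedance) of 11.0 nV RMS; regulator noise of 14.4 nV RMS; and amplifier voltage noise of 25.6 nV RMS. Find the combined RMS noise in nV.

Uncorrelated sources add in power (mean-square): V_tot = √(ΣV_i²)
V_tot = √[(1.10×10⁻⁸)² + (1.44×10⁻⁸)² + (2.56×10⁻⁸)²] = 3.14×10⁻⁸ V = 31.4 nV

31.4 nV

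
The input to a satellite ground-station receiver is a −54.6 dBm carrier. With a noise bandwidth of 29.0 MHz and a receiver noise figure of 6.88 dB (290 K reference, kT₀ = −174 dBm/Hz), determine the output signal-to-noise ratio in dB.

37.9 dB

Noise floor: N = −174 + 10 log₁₀(B) + NF
10 log₁₀(2.90×10⁷) = 74.62 dB
N = −174 + 74.62 + 6.88 = −92.50 dBm
SNR = P_sig − N = −54.6 − (−92.50) = 37.90 dB → 37.9 dB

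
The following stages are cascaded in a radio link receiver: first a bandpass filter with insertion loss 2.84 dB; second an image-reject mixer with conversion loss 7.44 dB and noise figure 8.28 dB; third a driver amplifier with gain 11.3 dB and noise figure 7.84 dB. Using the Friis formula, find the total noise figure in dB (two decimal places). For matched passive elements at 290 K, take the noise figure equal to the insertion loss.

18.27 dB

Convert to linear (a loss of L dB is a gain of −L dB): F_i = 10^(NF_i/10), G_i = 10^(G_i,dB/10)
  Stage 1: F_1 = 10^(2.84/10) = 1.923, G_1 = 10^(−2.84/10) = 0.5200
  Stage 2: F_2 = 10^(8.28/10) = 6.730, G_2 = 10^(−7.44/10) = 0.1803
  Stage 3: F_3 = 10^(7.84/10) = 6.081, G_3 = 10^(11.3/10) = 13.49
Friis cascade:
  F = 1.923 + (6.730 − 1)/0.5200 + (6.081 − 1)/0.09376 = 67.14
NF = 10 log₁₀(67.14) = 18.27 dB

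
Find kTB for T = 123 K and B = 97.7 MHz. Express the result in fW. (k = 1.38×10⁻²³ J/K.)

166 fW

P_n = kTB = 1.38×10⁻²³ × 123 × 9.77×10⁷ = 1.66×10⁻¹³ W = 166 fW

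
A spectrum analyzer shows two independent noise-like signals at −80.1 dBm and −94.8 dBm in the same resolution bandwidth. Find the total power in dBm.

−80.0 dBm

Convert to linear, add, convert back:
P₁ = 9.77×10⁻¹² W, P₂ = 3.31×10⁻¹³ W
P_tot = 1.01×10⁻¹¹ W → 10 log₁₀(P_tot / 10⁻³) = −80.0 dBm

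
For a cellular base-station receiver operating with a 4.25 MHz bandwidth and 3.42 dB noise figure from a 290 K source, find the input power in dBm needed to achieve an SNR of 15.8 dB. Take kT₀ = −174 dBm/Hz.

Sensitivity = −174 + 10 log₁₀(B) + NF + SNR_min
= −174 + 66.28 + 3.42 + 15.8
= −88.50 dBm → −88.5 dBm

−88.5 dBm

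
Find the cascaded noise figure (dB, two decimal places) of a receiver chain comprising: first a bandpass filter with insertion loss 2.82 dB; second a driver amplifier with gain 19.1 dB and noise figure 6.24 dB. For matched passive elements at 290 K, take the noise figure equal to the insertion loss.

Convert to linear (a loss of L dB is a gain of −L dB): F_i = 10^(NF_i/10), G_i = 10^(G_i,dB/10)
  Stage 1: F_1 = 10^(2.82/10) = 1.914, G_1 = 10^(−2.82/10) = 0.5224
  Stage 2: F_2 = 10^(6.24/10) = 4.207, G_2 = 10^(19.1/10) = 81.28
Friis cascade:
  F = 1.914 + (4.207 − 1)/0.5224 = 8.054
NF = 10 log₁₀(8.054) = 9.06 dB

9.06 dB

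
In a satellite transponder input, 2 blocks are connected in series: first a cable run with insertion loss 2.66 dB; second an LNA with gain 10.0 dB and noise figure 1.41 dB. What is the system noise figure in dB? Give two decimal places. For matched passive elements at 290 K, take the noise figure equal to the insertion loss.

Convert to linear (a loss of L dB is a gain of −L dB): F_i = 10^(NF_i/10), G_i = 10^(G_i,dB/10)
  Stage 1: F_1 = 10^(2.66/10) = 1.845, G_1 = 10^(−2.66/10) = 0.5420
  Stage 2: F_2 = 10^(1.41/10) = 1.384, G_2 = 10^(10.0/10) = 10.00
Friis cascade:
  F = 1.845 + (1.384 − 1)/0.5420 = 2.553
NF = 10 log₁₀(2.553) = 4.07 dB

4.07 dB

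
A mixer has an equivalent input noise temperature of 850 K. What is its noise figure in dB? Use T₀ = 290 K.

F = 1 + T_e/T₀ = 1 + 850/290 = 3.93103
NF = 10 log₁₀(3.93103) = 5.95 dB

5.95 dB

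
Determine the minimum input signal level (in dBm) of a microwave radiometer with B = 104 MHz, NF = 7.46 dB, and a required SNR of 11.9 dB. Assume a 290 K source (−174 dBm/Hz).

Sensitivity = −174 + 10 log₁₀(B) + NF + SNR_min
= −174 + 80.17 + 7.46 + 11.9
= −74.47 dBm → −74.5 dBm

−74.5 dBm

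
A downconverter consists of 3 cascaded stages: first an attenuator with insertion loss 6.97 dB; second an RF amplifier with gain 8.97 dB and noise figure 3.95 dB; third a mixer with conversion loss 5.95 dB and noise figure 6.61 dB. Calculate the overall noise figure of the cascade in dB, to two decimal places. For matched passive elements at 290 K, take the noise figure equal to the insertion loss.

11.65 dB

Convert to linear (a loss of L dB is a gain of −L dB): F_i = 10^(NF_i/10), G_i = 10^(G_i,dB/10)
  Stage 1: F_1 = 10^(6.97/10) = 4.977, G_1 = 10^(−6.97/10) = 0.2009
  Stage 2: F_2 = 10^(3.95/10) = 2.483, G_2 = 10^(8.97/10) = 7.889
  Stage 3: F_3 = 10^(6.61/10) = 4.581, G_3 = 10^(−5.95/10) = 0.2541
Friis cascade:
  F = 4.977 + (2.483 − 1)/0.2009 + (4.581 − 1)/1.585 = 14.62
NF = 10 log₁₀(14.62) = 11.65 dB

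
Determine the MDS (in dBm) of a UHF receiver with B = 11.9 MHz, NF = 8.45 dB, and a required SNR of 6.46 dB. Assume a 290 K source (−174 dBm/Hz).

Sensitivity = −174 + 10 log₁₀(B) + NF + SNR_min
= −174 + 70.76 + 8.45 + 6.46
= −88.33 dBm → −88.3 dBm

−88.3 dBm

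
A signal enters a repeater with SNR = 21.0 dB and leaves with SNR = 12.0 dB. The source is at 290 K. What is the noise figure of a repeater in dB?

9.0 dB

NF (dB) = SNR_in(dB) − SNR_out(dB) when the source is at T₀
NF = 21.0 − 12.0 = 9.0 dB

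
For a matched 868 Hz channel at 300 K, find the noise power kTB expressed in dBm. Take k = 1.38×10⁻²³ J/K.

−144.4 dBm

P_n = kTB = 1.38×10⁻²³ × 300 × 8.68×10² = 3.59×10⁻¹⁸ W
In dBm: 10 log₁₀(3.59×10⁻¹⁸ / 10⁻³) = −144.4 dBm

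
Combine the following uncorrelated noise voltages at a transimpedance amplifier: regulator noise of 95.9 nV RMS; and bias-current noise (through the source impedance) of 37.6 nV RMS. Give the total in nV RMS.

103 nV

Uncorrelated sources add in power (mean-square): V_tot = √(ΣV_i²)
V_tot = √[(9.59×10⁻⁸)² + (3.76×10⁻⁸)²] = 1.03×10⁻⁷ V = 103 nV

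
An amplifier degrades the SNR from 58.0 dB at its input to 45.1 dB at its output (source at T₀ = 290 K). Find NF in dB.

NF (dB) = SNR_in(dB) − SNR_out(dB) when the source is at T₀
NF = 58.0 − 45.1 = 12.9 dB

12.9 dB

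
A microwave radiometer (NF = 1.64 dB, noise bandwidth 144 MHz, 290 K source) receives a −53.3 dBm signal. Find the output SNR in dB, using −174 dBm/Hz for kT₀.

37.5 dB

Noise floor: N = −174 + 10 log₁₀(B) + NF
10 log₁₀(1.44×10⁸) = 81.58 dB
N = −174 + 81.58 + 1.64 = −90.78 dBm
SNR = P_sig − N = −53.3 − (−90.78) = 37.48 dB → 37.5 dB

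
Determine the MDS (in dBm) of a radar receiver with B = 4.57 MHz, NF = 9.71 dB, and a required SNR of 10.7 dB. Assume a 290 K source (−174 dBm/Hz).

−87.0 dBm

Sensitivity = −174 + 10 log₁₀(B) + NF + SNR_min
= −174 + 66.6 + 9.71 + 10.7
= −86.99 dBm → −87.0 dBm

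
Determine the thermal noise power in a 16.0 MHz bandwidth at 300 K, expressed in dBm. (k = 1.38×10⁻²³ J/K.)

−101.8 dBm

P_n = kTB = 1.38×10⁻²³ × 300 × 1.60×10⁷ = 6.62×10⁻¹⁴ W
In dBm: 10 log₁₀(6.62×10⁻¹⁴ / 10⁻³) = −101.8 dBm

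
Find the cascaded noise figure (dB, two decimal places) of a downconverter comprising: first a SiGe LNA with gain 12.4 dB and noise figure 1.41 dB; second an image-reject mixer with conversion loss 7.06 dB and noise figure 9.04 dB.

2.52 dB

Convert to linear (a loss of L dB is a gain of −L dB): F_i = 10^(NF_i/10), G_i = 10^(G_i,dB/10)
  Stage 1: F_1 = 10^(1.41/10) = 1.384, G_1 = 10^(12.4/10) = 17.38
  Stage 2: F_2 = 10^(9.04/10) = 8.017, G_2 = 10^(−7.06/10) = 0.1968
Friis cascade:
  F = 1.384 + (8.017 − 1)/17.38 = 1.787
NF = 10 log₁₀(1.787) = 2.52 dB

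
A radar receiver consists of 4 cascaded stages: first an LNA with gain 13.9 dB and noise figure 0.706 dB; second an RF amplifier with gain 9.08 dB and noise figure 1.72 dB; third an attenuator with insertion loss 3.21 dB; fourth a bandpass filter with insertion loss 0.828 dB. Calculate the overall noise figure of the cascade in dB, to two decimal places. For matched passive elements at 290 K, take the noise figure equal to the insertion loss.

0.81 dB

Convert to linear (a loss of L dB is a gain of −L dB): F_i = 10^(NF_i/10), G_i = 10^(G_i,dB/10)
  Stage 1: F_1 = 10^(0.706/10) = 1.177, G_1 = 10^(13.9/10) = 24.55
  Stage 2: F_2 = 10^(1.72/10) = 1.486, G_2 = 10^(9.08/10) = 8.091
  Stage 3: F_3 = 10^(3.21/10) = 2.094, G_3 = 10^(−3.21/10) = 0.4775
  Stage 4: F_4 = 10^(0.828/10) = 1.210, G_4 = 10^(−0.828/10) = 0.8264
Friis cascade:
  F = 1.177 + (1.486 − 1)/24.55 + (2.094 − 1)/198.6 + (1.210 − 1)/94.84 = 1.204
NF = 10 log₁₀(1.204) = 0.81 dB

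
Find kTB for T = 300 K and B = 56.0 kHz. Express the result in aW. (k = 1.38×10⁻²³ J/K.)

232 aW

P_n = kTB = 1.38×10⁻²³ × 300 × 5.60×10⁴ = 2.32×10⁻¹⁶ W = 232 aW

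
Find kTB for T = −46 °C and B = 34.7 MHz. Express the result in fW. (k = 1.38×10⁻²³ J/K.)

T = −46 °C + 273.15 = 227.15 K
P_n = kTB = 1.38×10⁻²³ × 227.15 × 3.47×10⁷ = 1.09×10⁻¹³ W = 109 fW

109 fW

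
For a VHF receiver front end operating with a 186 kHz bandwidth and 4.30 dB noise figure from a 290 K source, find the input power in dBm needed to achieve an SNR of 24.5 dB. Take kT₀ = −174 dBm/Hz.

−92.5 dBm

Sensitivity = −174 + 10 log₁₀(B) + NF + SNR_min
= −174 + 52.7 + 4.30 + 24.5
= −92.50 dBm → −92.5 dBm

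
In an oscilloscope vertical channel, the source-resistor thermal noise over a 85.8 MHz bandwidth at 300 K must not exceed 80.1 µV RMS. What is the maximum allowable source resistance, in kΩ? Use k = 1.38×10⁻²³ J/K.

Johnson–Nyquist: V_n = √(4kTRB) ⇒ R = V_n² / (4kTB)
4kTB = 4 × 1.38×10⁻²³ × 300 × 8.58×10⁷ = 1.42×10⁻¹²
R = (8.01×10⁻⁵)² / 1.42×10⁻¹² = 4.52×10³ Ω = 4.52 kΩ

4.52 kΩ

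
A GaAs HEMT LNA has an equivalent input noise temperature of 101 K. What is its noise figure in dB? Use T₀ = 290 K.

F = 1 + T_e/T₀ = 1 + 101/290 = 1.34828
NF = 10 log₁₀(1.34828) = 1.30 dB

1.30 dB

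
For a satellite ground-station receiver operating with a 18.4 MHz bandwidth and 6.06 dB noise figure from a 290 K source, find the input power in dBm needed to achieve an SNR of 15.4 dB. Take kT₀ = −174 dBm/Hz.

Sensitivity = −174 + 10 log₁₀(B) + NF + SNR_min
= −174 + 72.65 + 6.06 + 15.4
= −79.89 dBm → −79.9 dBm

−79.9 dBm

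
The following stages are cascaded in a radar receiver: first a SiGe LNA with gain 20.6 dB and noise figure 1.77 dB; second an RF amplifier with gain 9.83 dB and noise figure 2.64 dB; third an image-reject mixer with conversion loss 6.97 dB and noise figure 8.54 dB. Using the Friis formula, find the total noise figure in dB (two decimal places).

Convert to linear (a loss of L dB is a gain of −L dB): F_i = 10^(NF_i/10), G_i = 10^(G_i,dB/10)
  Stage 1: F_1 = 10^(1.77/10) = 1.503, G_1 = 10^(20.6/10) = 114.8
  Stage 2: F_2 = 10^(2.64/10) = 1.837, G_2 = 10^(9.83/10) = 9.616
  Stage 3: F_3 = 10^(8.54/10) = 7.145, G_3 = 10^(−6.97/10) = 0.2009
Friis cascade:
  F = 1.503 + (1.837 − 1)/114.8 + (7.145 − 1)/1104 = 1.516
NF = 10 log₁₀(1.516) = 1.81 dB

1.81 dB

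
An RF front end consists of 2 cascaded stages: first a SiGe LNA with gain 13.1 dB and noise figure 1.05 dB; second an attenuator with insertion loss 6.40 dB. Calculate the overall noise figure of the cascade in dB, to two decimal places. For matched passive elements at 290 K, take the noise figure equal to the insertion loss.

Convert to linear (a loss of L dB is a gain of −L dB): F_i = 10^(NF_i/10), G_i = 10^(G_i,dB/10)
  Stage 1: F_1 = 10^(1.05/10) = 1.274, G_1 = 10^(13.1/10) = 20.42
  Stage 2: F_2 = 10^(6.40/10) = 4.365, G_2 = 10^(−6.40/10) = 0.2291
Friis cascade:
  F = 1.274 + (4.365 − 1)/20.42 = 1.438
NF = 10 log₁₀(1.438) = 1.58 dB

1.58 dB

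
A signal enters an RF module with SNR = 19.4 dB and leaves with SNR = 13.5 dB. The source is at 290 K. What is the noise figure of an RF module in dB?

NF (dB) = SNR_in(dB) − SNR_out(dB) when the source is at T₀
NF = 19.4 − 13.5 = 5.9 dB

5.9 dB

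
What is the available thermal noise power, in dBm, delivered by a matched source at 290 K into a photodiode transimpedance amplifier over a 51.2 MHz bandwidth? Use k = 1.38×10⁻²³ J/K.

−96.9 dBm

P_n = kTB = 1.38×10⁻²³ × 290 × 5.12×10⁷ = 2.05×10⁻¹³ W
In dBm: 10 log₁₀(2.05×10⁻¹³ / 10⁻³) = −96.9 dBm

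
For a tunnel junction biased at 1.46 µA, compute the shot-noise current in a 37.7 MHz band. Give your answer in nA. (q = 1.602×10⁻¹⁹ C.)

I_n = √(2qI·B)
2qI·B = 2 × 1.602×10⁻¹⁹ × 1.46×10⁻⁶ × 3.77×10⁷ = 1.76×10⁻¹⁷ A²
I_n = √(1.76×10⁻¹⁷) = 4.20×10⁻⁹ A = 4.20 nA

4.20 nA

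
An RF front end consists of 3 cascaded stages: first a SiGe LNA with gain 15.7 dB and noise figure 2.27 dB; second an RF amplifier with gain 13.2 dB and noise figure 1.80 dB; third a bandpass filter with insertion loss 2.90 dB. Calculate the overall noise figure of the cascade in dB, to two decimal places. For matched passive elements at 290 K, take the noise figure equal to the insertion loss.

Convert to linear (a loss of L dB is a gain of −L dB): F_i = 10^(NF_i/10), G_i = 10^(G_i,dB/10)
  Stage 1: F_1 = 10^(2.27/10) = 1.687, G_1 = 10^(15.7/10) = 37.15
  Stage 2: F_2 = 10^(1.80/10) = 1.514, G_2 = 10^(13.2/10) = 20.89
  Stage 3: F_3 = 10^(2.90/10) = 1.950, G_3 = 10^(−2.90/10) = 0.5129
Friis cascade:
  F = 1.687 + (1.514 − 1)/37.15 + (1.950 − 1)/776.2 = 1.702
NF = 10 log₁₀(1.702) = 2.31 dB

2.31 dB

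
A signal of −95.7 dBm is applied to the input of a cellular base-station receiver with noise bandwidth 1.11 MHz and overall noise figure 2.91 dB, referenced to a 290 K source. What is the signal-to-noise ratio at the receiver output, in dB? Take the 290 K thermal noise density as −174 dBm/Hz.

Noise floor: N = −174 + 10 log₁₀(B) + NF
10 log₁₀(1.11×10⁶) = 60.45 dB
N = −174 + 60.45 + 2.91 = −110.64 dBm
SNR = P_sig − N = −95.7 − (−110.64) = 14.94 dB → 14.9 dB

14.9 dB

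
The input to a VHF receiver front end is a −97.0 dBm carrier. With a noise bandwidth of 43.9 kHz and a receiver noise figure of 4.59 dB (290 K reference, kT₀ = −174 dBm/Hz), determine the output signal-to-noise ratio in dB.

26.0 dB

Noise floor: N = −174 + 10 log₁₀(B) + NF
10 log₁₀(4.39×10⁴) = 46.42 dB
N = −174 + 46.42 + 4.59 = −122.99 dBm
SNR = P_sig − N = −97.0 − (−122.99) = 25.99 dB → 26.0 dB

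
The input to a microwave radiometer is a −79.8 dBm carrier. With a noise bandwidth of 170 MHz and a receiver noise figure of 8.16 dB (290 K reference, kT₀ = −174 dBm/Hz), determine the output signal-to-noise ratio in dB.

Noise floor: N = −174 + 10 log₁₀(B) + NF
10 log₁₀(1.70×10⁸) = 82.3 dB
N = −174 + 82.3 + 8.16 = −83.54 dBm
SNR = P_sig − N = −79.8 − (−83.54) = 3.74 dB → 3.7 dB

3.7 dB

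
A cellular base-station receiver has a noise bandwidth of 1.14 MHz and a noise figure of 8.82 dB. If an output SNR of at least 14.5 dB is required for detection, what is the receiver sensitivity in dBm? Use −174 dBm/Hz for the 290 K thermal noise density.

−90.1 dBm

Sensitivity = −174 + 10 log₁₀(B) + NF + SNR_min
= −174 + 60.57 + 8.82 + 14.5
= −90.11 dBm → −90.1 dBm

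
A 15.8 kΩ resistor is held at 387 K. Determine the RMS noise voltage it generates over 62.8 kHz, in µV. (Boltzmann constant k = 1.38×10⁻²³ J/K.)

4.60 µV

V_n = √(4kTRB)
4kTRB = 4 × 1.38×10⁻²³ × 387 × 1.58×10⁴ × 6.28×10⁴ = 2.12×10⁻¹¹ V²
V_n = √(2.12×10⁻¹¹) = 4.60×10⁻⁶ V = 4.60 µV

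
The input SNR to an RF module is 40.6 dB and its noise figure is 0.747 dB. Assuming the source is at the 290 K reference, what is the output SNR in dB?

39.853 dB

By definition F = SNR_in/SNR_out, so in dB: SNR_out = SNR_in − NF
SNR_out = 40.6 − 0.747 = 39.853 dB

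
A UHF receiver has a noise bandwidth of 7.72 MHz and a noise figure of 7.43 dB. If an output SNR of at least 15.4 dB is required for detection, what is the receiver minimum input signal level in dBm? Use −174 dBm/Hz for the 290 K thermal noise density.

−82.3 dBm

Sensitivity = −174 + 10 log₁₀(B) + NF + SNR_min
= −174 + 68.88 + 7.43 + 15.4
= −82.29 dBm → −82.3 dBm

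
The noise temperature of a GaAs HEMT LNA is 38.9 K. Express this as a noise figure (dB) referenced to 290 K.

0.547 dB

F = 1 + T_e/T₀ = 1 + 38.9/290 = 1.13414
NF = 10 log₁₀(1.13414) = 0.547 dB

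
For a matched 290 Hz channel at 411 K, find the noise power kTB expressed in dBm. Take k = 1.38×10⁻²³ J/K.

−147.8 dBm

P_n = kTB = 1.38×10⁻²³ × 411 × 2.90×10² = 1.64×10⁻¹⁸ W
In dBm: 10 log₁₀(1.64×10⁻¹⁸ / 10⁻³) = −147.8 dBm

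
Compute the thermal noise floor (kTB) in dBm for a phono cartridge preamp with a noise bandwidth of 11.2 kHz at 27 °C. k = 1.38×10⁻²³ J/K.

−133.3 dBm

T = 27 °C + 273.15 = 300.15 K
P_n = kTB = 1.38×10⁻²³ × 300.15 × 1.12×10⁴ = 4.64×10⁻¹⁷ W
In dBm: 10 log₁₀(4.64×10⁻¹⁷ / 10⁻³) = −133.3 dBm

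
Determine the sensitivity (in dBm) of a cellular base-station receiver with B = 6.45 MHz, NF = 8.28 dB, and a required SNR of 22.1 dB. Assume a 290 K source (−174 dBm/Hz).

Sensitivity = −174 + 10 log₁₀(B) + NF + SNR_min
= −174 + 68.1 + 8.28 + 22.1
= −75.52 dBm → −75.5 dBm

−75.5 dBm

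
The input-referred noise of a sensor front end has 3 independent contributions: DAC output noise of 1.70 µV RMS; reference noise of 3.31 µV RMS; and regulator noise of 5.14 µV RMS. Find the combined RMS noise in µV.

6.35 µV

Uncorrelated sources add in power (mean-square): V_tot = √(ΣV_i²)
V_tot = √[(1.70×10⁻⁶)² + (3.31×10⁻⁶)² + (5.14×10⁻⁶)²] = 6.35×10⁻⁶ V = 6.35 µV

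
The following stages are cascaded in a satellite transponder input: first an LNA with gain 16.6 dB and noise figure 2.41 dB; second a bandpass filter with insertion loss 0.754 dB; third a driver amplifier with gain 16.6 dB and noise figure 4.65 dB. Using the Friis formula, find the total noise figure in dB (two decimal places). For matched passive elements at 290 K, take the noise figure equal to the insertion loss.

Convert to linear (a loss of L dB is a gain of −L dB): F_i = 10^(NF_i/10), G_i = 10^(G_i,dB/10)
  Stage 1: F_1 = 10^(2.41/10) = 1.742, G_1 = 10^(16.6/10) = 45.71
  Stage 2: F_2 = 10^(0.754/10) = 1.190, G_2 = 10^(−0.754/10) = 0.8406
  Stage 3: F_3 = 10^(4.65/10) = 2.917, G_3 = 10^(16.6/10) = 45.71
Friis cascade:
  F = 1.742 + (1.190 − 1)/45.71 + (2.917 − 1)/38.42 = 1.796
NF = 10 log₁₀(1.796) = 2.54 dB

2.54 dB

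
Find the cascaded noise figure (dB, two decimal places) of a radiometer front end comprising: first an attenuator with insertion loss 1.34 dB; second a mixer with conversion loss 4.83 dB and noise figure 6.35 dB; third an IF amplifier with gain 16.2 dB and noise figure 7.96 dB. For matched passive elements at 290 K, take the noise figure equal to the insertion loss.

14.41 dB

Convert to linear (a loss of L dB is a gain of −L dB): F_i = 10^(NF_i/10), G_i = 10^(G_i,dB/10)
  Stage 1: F_1 = 10^(1.34/10) = 1.361, G_1 = 10^(−1.34/10) = 0.7345
  Stage 2: F_2 = 10^(6.35/10) = 4.315, G_2 = 10^(−4.83/10) = 0.3289
  Stage 3: F_3 = 10^(7.96/10) = 6.252, G_3 = 10^(16.2/10) = 41.69
Friis cascade:
  F = 1.361 + (4.315 − 1)/0.7345 + (6.252 − 1)/0.2415 = 27.62
NF = 10 log₁₀(27.62) = 14.41 dB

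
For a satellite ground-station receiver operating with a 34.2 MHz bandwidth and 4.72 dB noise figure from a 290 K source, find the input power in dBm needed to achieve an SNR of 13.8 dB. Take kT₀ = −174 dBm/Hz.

Sensitivity = −174 + 10 log₁₀(B) + NF + SNR_min
= −174 + 75.34 + 4.72 + 13.8
= −80.14 dBm → −80.1 dBm

−80.1 dBm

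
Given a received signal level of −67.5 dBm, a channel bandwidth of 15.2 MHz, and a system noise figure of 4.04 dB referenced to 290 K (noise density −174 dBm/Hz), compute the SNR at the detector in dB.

Noise floor: N = −174 + 10 log₁₀(B) + NF
10 log₁₀(1.52×10⁷) = 71.82 dB
N = −174 + 71.82 + 4.04 = −98.14 dBm
SNR = P_sig − N = −67.5 − (−98.14) = 30.64 dB → 30.6 dB

30.6 dB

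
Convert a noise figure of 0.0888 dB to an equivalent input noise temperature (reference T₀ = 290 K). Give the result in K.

F = 10^(0.0888/10) = 1.02066
T_e = (F − 1)·T₀ = (1.02066 − 1) × 290 = 5.99 K

5.99 K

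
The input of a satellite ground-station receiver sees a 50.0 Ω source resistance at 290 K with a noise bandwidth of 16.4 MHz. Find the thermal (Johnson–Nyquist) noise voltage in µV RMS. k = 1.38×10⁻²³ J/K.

3.62 µV

V_n = √(4kTRB)
4kTRB = 4 × 1.38×10⁻²³ × 290 × 5.00×10¹ × 1.64×10⁷ = 1.31×10⁻¹¹ V²
V_n = √(1.31×10⁻¹¹) = 3.62×10⁻⁶ V = 3.62 µV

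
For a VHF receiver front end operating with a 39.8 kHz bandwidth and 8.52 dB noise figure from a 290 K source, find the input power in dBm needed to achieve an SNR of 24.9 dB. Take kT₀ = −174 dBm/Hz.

−94.6 dBm

Sensitivity = −174 + 10 log₁₀(B) + NF + SNR_min
= −174 + 46 + 8.52 + 24.9
= −94.58 dBm → −94.6 dBm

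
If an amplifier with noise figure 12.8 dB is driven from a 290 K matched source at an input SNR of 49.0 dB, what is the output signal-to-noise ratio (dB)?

By definition F = SNR_in/SNR_out, so in dB: SNR_out = SNR_in − NF
SNR_out = 49.0 − 12.8 = 36.2 dB

36.2 dB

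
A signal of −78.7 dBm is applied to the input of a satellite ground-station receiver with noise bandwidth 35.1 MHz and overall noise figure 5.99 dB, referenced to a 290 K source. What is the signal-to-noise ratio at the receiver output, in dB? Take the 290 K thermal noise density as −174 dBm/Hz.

13.9 dB

Noise floor: N = −174 + 10 log₁₀(B) + NF
10 log₁₀(3.51×10⁷) = 75.45 dB
N = −174 + 75.45 + 5.99 = −92.56 dBm
SNR = P_sig − N = −78.7 − (−92.56) = 13.86 dB → 13.9 dB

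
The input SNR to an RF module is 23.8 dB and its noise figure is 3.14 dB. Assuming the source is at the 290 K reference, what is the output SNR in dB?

20.66 dB

By definition F = SNR_in/SNR_out, so in dB: SNR_out = SNR_in − NF
SNR_out = 23.8 − 3.14 = 20.66 dB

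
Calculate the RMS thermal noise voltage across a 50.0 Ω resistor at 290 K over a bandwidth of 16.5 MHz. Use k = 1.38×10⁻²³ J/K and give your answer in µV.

3.63 µV

V_n = √(4kTRB)
4kTRB = 4 × 1.38×10⁻²³ × 290 × 5.00×10¹ × 1.65×10⁷ = 1.32×10⁻¹¹ V²
V_n = √(1.32×10⁻¹¹) = 3.63×10⁻⁶ V = 3.63 µV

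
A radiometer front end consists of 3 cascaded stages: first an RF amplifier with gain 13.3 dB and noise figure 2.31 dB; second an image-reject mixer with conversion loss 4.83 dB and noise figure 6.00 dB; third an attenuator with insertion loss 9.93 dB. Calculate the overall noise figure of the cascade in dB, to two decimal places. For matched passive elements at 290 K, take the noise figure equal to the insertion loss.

Convert to linear (a loss of L dB is a gain of −L dB): F_i = 10^(NF_i/10), G_i = 10^(G_i,dB/10)
  Stage 1: F_1 = 10^(2.31/10) = 1.702, G_1 = 10^(13.3/10) = 21.38
  Stage 2: F_2 = 10^(6.00/10) = 3.981, G_2 = 10^(−4.83/10) = 0.3289
  Stage 3: F_3 = 10^(9.93/10) = 9.840, G_3 = 10^(−9.93/10) = 0.1016
Friis cascade:
  F = 1.702 + (3.981 − 1)/21.38 + (9.840 − 1)/7.031 = 3.099
NF = 10 log₁₀(3.099) = 4.91 dB

4.91 dB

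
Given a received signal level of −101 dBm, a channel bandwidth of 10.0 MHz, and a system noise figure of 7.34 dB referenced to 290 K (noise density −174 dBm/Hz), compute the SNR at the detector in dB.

Noise floor: N = −174 + 10 log₁₀(B) + NF
10 log₁₀(1.00×10⁷) = 70 dB
N = −174 + 70 + 7.34 = −96.66 dBm
SNR = P_sig − N = −101 − (−96.66) = −4.34 dB → −4.3 dB

−4.3 dB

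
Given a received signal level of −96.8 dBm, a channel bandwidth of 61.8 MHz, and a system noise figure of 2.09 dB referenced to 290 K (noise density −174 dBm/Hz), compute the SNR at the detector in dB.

−2.8 dB

Noise floor: N = −174 + 10 log₁₀(B) + NF
10 log₁₀(6.18×10⁷) = 77.91 dB
N = −174 + 77.91 + 2.09 = −94.00 dBm
SNR = P_sig − N = −96.8 − (−94.00) = −2.80 dB → −2.8 dB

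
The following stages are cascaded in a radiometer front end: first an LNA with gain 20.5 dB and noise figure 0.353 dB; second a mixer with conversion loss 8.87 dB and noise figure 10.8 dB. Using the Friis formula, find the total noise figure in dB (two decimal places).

Convert to linear (a loss of L dB is a gain of −L dB): F_i = 10^(NF_i/10), G_i = 10^(G_i,dB/10)
  Stage 1: F_1 = 10^(0.353/10) = 1.085, G_1 = 10^(20.5/10) = 112.2
  Stage 2: F_2 = 10^(10.8/10) = 12.02, G_2 = 10^(−8.87/10) = 0.1297
Friis cascade:
  F = 1.085 + (12.02 − 1)/112.2 = 1.183
NF = 10 log₁₀(1.183) = 0.73 dB

0.73 dB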